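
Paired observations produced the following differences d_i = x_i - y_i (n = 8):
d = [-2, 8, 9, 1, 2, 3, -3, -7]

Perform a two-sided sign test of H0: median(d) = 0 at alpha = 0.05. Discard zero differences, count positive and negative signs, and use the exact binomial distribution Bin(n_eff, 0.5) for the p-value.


Step 1: Discard zero differences. Original n = 8; n_eff = number of nonzero differences = 8.
Nonzero differences (with sign): -2, +8, +9, +1, +2, +3, -3, -7
Step 2: Count signs: positive = 5, negative = 3.
Step 3: Under H0: P(positive) = 0.5, so the number of positives S ~ Bin(8, 0.5).
Step 4: Two-sided exact p-value = sum of Bin(8,0.5) probabilities at or below the observed probability = 0.726562.
Step 5: alpha = 0.05. fail to reject H0.

n_eff = 8, pos = 5, neg = 3, p = 0.726562, fail to reject H0.


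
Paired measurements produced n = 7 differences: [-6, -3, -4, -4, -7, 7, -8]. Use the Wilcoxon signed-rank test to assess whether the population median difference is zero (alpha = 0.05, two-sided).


Step 1: Drop any zero differences (none here) and take |d_i|.
|d| = [6, 3, 4, 4, 7, 7, 8]
Step 2: Midrank |d_i| (ties get averaged ranks).
ranks: |6|->4, |3|->1, |4|->2.5, |4|->2.5, |7|->5.5, |7|->5.5, |8|->7
Step 3: Attach original signs; sum ranks with positive sign and with negative sign.
W+ = 5.5 = 5.5
W- = 4 + 1 + 2.5 + 2.5 + 5.5 + 7 = 22.5
(Check: W+ + W- = 28 should equal n(n+1)/2 = 28.)
Step 4: Test statistic W = min(W+, W-) = 5.5.
Step 5: Ties in |d|, so use the tie-corrected normal approximation.
        E[W] = n(n+1)/4 = 7*8/4 = 14.
        Tie groups: |d|=4 (t=2), |d|=7 (t=2); sum(t^3 - t) = 12.
        Var[W] = n(n+1)(2n+1)/24 - sum(t^3-t)/48 = 840/24 - 12/48 = 34.75.
        z = (W - E[W]) / sqrt(Var[W]) = (5.5 - 14) / 5.8949 = -1.4419.
        Two-sided p = 2*Phi(z) = 0.149325.
Step 6: alpha = 0.05. fail to reject H0.

W+ = 5.5, W- = 22.5, W = min = 5.5, p = 0.149325, fail to reject H0.


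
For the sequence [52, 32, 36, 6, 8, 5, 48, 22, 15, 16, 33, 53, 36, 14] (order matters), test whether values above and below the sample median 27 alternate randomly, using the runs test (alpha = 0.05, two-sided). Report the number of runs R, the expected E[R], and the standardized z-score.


Step 1: Compute median = 27; label A = above, B = below.
Labels in order: AAABBBABBBAAAB  (n_A = 7, n_B = 7)
Step 2: Count runs R = 6.
Step 3: Under H0 (random ordering), E[R] = 2*n_A*n_B/(n_A+n_B) + 1 = 2*7*7/14 + 1 = 8.0000.
        Var[R] = 2*n_A*n_B*(2*n_A*n_B - n_A - n_B) / ((n_A+n_B)^2 * (n_A+n_B-1)) = 8232/2548 = 3.2308.
        SD[R] = 1.7974.
Step 4: Continuity-corrected z = (R + 0.5 - E[R]) / SD[R] = (6 + 0.5 - 8.0000) / 1.7974 = -0.8345.
Step 5: Two-sided p-value via normal approximation = 2*(1 - Phi(|z|)) = 0.403986.
Step 6: alpha = 0.05. fail to reject H0.

R = 6, z = -0.8345, p = 0.403986, fail to reject H0.


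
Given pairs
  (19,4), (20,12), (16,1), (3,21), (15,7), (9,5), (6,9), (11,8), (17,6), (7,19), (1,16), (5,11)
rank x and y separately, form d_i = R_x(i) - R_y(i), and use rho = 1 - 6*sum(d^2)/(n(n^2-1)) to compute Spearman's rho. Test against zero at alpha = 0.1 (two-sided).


Step 1: Rank x and y separately (midranks; no ties here).
rank(x): 19->11, 20->12, 16->9, 3->2, 15->8, 9->6, 6->4, 11->7, 17->10, 7->5, 1->1, 5->3
rank(y): 4->2, 12->9, 1->1, 21->12, 7->5, 5->3, 9->7, 8->6, 6->4, 19->11, 16->10, 11->8
Step 2: d_i = R_x(i) - R_y(i); compute d_i^2.
  (11-2)^2=81, (12-9)^2=9, (9-1)^2=64, (2-12)^2=100, (8-5)^2=9, (6-3)^2=9, (4-7)^2=9, (7-6)^2=1, (10-4)^2=36, (5-11)^2=36, (1-10)^2=81, (3-8)^2=25
sum(d^2) = 460.
Step 3: rho = 1 - 6*460 / (12*(12^2 - 1)) = 1 - 2760/1716 = -0.608392.
Step 4: Under H0, t = rho * sqrt((n-2)/(1-rho^2)) = -2.4242 ~ t(10).
Step 5: Two-sided p-value from the t-distribution with 10 df = 0.035806.
Step 6: alpha = 0.1. reject H0.

rho = -0.6084, p = 0.035806, reject H0 at alpha = 0.1.


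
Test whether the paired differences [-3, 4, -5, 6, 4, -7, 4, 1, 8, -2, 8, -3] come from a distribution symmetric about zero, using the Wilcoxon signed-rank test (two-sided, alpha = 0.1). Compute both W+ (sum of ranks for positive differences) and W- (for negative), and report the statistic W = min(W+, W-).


Step 1: Drop any zero differences (none here) and take |d_i|.
|d| = [3, 4, 5, 6, 4, 7, 4, 1, 8, 2, 8, 3]
Step 2: Midrank |d_i| (ties get averaged ranks).
ranks: |3|->3.5, |4|->6, |5|->8, |6|->9, |4|->6, |7|->10, |4|->6, |1|->1, |8|->11.5, |2|->2, |8|->11.5, |3|->3.5
Step 3: Attach original signs; sum ranks with positive sign and with negative sign.
W+ = 6 + 9 + 6 + 6 + 1 + 11.5 + 11.5 = 51
W- = 3.5 + 8 + 10 + 2 + 3.5 = 27
(Check: W+ + W- = 78 should equal n(n+1)/2 = 78.)
Step 4: Test statistic W = min(W+, W-) = 27.
Step 5: Ties in |d|, so use the tie-corrected normal approximation.
        E[W] = n(n+1)/4 = 12*13/4 = 39.
        Tie groups: |d|=3 (t=2), |d|=4 (t=3), |d|=8 (t=2); sum(t^3 - t) = 36.
        Var[W] = n(n+1)(2n+1)/24 - sum(t^3-t)/48 = 3900/24 - 36/48 = 161.75.
        z = (W - E[W]) / sqrt(Var[W]) = (27 - 39) / 12.7181 = -0.9435.
        Two-sided p = 2*Phi(z) = 0.345406.
Step 6: alpha = 0.1. fail to reject H0.

W+ = 51, W- = 27, W = min = 27, p = 0.345406, fail to reject H0.


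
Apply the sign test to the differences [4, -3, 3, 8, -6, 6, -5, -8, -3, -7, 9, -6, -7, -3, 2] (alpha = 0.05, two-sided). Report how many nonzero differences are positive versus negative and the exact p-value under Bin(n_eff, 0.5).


Step 1: Discard zero differences. Original n = 15; n_eff = number of nonzero differences = 15.
Nonzero differences (with sign): +4, -3, +3, +8, -6, +6, -5, -8, -3, -7, +9, -6, -7, -3, +2
Step 2: Count signs: positive = 6, negative = 9.
Step 3: Under H0: P(positive) = 0.5, so the number of positives S ~ Bin(15, 0.5).
Step 4: Two-sided exact p-value = sum of Bin(15,0.5) probabilities at or below the observed probability = 0.607239.
Step 5: alpha = 0.05. fail to reject H0.

n_eff = 15, pos = 6, neg = 9, p = 0.607239, fail to reject H0.


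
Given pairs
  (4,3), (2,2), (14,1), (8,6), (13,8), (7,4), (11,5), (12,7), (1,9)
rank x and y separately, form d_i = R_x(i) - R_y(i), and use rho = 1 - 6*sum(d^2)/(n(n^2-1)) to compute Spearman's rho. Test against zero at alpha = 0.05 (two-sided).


Step 1: Rank x and y separately (midranks; no ties here).
rank(x): 4->3, 2->2, 14->9, 8->5, 13->8, 7->4, 11->6, 12->7, 1->1
rank(y): 3->3, 2->2, 1->1, 6->6, 8->8, 4->4, 5->5, 7->7, 9->9
Step 2: d_i = R_x(i) - R_y(i); compute d_i^2.
  (3-3)^2=0, (2-2)^2=0, (9-1)^2=64, (5-6)^2=1, (8-8)^2=0, (4-4)^2=0, (6-5)^2=1, (7-7)^2=0, (1-9)^2=64
sum(d^2) = 130.
Step 3: rho = 1 - 6*130 / (9*(9^2 - 1)) = 1 - 780/720 = -0.083333.
Step 4: Under H0, t = rho * sqrt((n-2)/(1-rho^2)) = -0.2212 ~ t(7).
Step 5: Two-sided p-value from the t-distribution with 7 df = 0.831214.
Step 6: alpha = 0.05. fail to reject H0.

rho = -0.0833, p = 0.831214, fail to reject H0 at alpha = 0.05.


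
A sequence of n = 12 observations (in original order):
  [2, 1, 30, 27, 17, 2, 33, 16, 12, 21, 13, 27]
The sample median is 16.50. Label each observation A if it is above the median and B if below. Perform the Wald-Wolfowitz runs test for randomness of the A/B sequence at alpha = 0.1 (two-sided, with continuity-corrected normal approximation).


Step 1: Compute median = 16.50; label A = above, B = below.
Labels in order: BBAAABABBABA  (n_A = 6, n_B = 6)
Step 2: Count runs R = 8.
Step 3: Under H0 (random ordering), E[R] = 2*n_A*n_B/(n_A+n_B) + 1 = 2*6*6/12 + 1 = 7.0000.
        Var[R] = 2*n_A*n_B*(2*n_A*n_B - n_A - n_B) / ((n_A+n_B)^2 * (n_A+n_B-1)) = 4320/1584 = 2.7273.
        SD[R] = 1.6514.
Step 4: Continuity-corrected z = (R - 0.5 - E[R]) / SD[R] = (8 - 0.5 - 7.0000) / 1.6514 = 0.3028.
Step 5: Two-sided p-value via normal approximation = 2*(1 - Phi(|z|)) = 0.762069.
Step 6: alpha = 0.1. fail to reject H0.

R = 8, z = 0.3028, p = 0.762069, fail to reject H0.


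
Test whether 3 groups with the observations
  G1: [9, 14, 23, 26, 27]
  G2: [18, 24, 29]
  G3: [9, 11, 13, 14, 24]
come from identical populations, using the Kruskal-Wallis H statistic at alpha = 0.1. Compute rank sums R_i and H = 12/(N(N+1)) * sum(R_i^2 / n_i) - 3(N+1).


Step 1: Combine all N = 13 observations and assign midranks.
sorted (value, group, rank): (9,G1,1.5), (9,G3,1.5), (11,G3,3), (13,G3,4), (14,G1,5.5), (14,G3,5.5), (18,G2,7), (23,G1,8), (24,G2,9.5), (24,G3,9.5), (26,G1,11), (27,G1,12), (29,G2,13)
Step 2: Sum ranks within each group.
R_1 = 38 (n_1 = 5)
R_2 = 29.5 (n_2 = 3)
R_3 = 23.5 (n_3 = 5)
Step 3: H = 12/(N(N+1)) * sum(R_i^2/n_i) - 3(N+1)
     = 12/(13*14) * (38^2/5 + 29.5^2/3 + 23.5^2/5) - 3*14
     = 0.065934 * 689.333 - 42
     = 3.450549.
Step 4: Ties present; correction factor C = 1 - 18/(13^3 - 13) = 0.991758. Corrected H = 3.450549 / 0.991758 = 3.479224.
Step 5: Under H0, H ~ chi^2(2); p-value = 0.175588.
Step 6: alpha = 0.1. fail to reject H0.

H = 3.4792, df = 2, p = 0.175588, fail to reject H0.


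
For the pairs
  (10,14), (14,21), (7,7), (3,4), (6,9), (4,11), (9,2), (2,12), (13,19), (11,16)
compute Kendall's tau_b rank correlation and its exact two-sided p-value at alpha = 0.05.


Step 1: Enumerate the 45 unordered pairs (i,j) with i<j and classify each by sign(x_j-x_i) * sign(y_j-y_i).
  (1,2):dx=+4,dy=+7->C; (1,3):dx=-3,dy=-7->C; (1,4):dx=-7,dy=-10->C; (1,5):dx=-4,dy=-5->C
  (1,6):dx=-6,dy=-3->C; (1,7):dx=-1,dy=-12->C; (1,8):dx=-8,dy=-2->C; (1,9):dx=+3,dy=+5->C
  (1,10):dx=+1,dy=+2->C; (2,3):dx=-7,dy=-14->C; (2,4):dx=-11,dy=-17->C; (2,5):dx=-8,dy=-12->C
  (2,6):dx=-10,dy=-10->C; (2,7):dx=-5,dy=-19->C; (2,8):dx=-12,dy=-9->C; (2,9):dx=-1,dy=-2->C
  (2,10):dx=-3,dy=-5->C; (3,4):dx=-4,dy=-3->C; (3,5):dx=-1,dy=+2->D; (3,6):dx=-3,dy=+4->D
  (3,7):dx=+2,dy=-5->D; (3,8):dx=-5,dy=+5->D; (3,9):dx=+6,dy=+12->C; (3,10):dx=+4,dy=+9->C
  (4,5):dx=+3,dy=+5->C; (4,6):dx=+1,dy=+7->C; (4,7):dx=+6,dy=-2->D; (4,8):dx=-1,dy=+8->D
  (4,9):dx=+10,dy=+15->C; (4,10):dx=+8,dy=+12->C; (5,6):dx=-2,dy=+2->D; (5,7):dx=+3,dy=-7->D
  (5,8):dx=-4,dy=+3->D; (5,9):dx=+7,dy=+10->C; (5,10):dx=+5,dy=+7->C; (6,7):dx=+5,dy=-9->D
  (6,8):dx=-2,dy=+1->D; (6,9):dx=+9,dy=+8->C; (6,10):dx=+7,dy=+5->C; (7,8):dx=-7,dy=+10->D
  (7,9):dx=+4,dy=+17->C; (7,10):dx=+2,dy=+14->C; (8,9):dx=+11,dy=+7->C; (8,10):dx=+9,dy=+4->C
  (9,10):dx=-2,dy=-3->C
Step 2: C = 33, D = 12, total pairs = 45.
Step 3: tau = (C - D)/(n(n-1)/2) = (33 - 12)/45 = 0.466667.
Step 4: Exact two-sided p-value (enumerate n! = 3628800 permutations of y under H0): p = 0.072550.
Step 5: alpha = 0.05. fail to reject H0.

tau_b = 0.4667 (C=33, D=12), p = 0.072550, fail to reject H0.


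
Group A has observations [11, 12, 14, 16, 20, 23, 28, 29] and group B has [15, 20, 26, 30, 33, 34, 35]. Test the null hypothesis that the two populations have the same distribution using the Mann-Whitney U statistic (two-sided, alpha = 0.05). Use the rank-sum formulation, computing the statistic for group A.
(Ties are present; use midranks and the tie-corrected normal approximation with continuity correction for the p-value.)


Step 1: Combine and sort all 15 observations; assign midranks.
sorted (value, group): (11,X), (12,X), (14,X), (15,Y), (16,X), (20,X), (20,Y), (23,X), (26,Y), (28,X), (29,X), (30,Y), (33,Y), (34,Y), (35,Y)
ranks: 11->1, 12->2, 14->3, 15->4, 16->5, 20->6.5, 20->6.5, 23->8, 26->9, 28->10, 29->11, 30->12, 33->13, 34->14, 35->15
Step 2: Rank sum for X: R1 = 1 + 2 + 3 + 5 + 6.5 + 8 + 10 + 11 = 46.5.
Step 3: U_X = R1 - n1(n1+1)/2 = 46.5 - 8*9/2 = 46.5 - 36 = 10.5.
       U_Y = n1*n2 - U_X = 56 - 10.5 = 45.5.
Step 4: Ties are present, so use the tie-corrected normal approximation (with continuity correction) for the p-value.
Step 5: p-value = 0.048939; compare to alpha = 0.05. reject H0.

U_X = 10.5, p = 0.048939, reject H0 at alpha = 0.05.


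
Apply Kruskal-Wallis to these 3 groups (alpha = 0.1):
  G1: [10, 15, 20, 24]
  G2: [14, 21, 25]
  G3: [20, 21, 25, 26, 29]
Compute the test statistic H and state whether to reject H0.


Step 1: Combine all N = 12 observations and assign midranks.
sorted (value, group, rank): (10,G1,1), (14,G2,2), (15,G1,3), (20,G1,4.5), (20,G3,4.5), (21,G2,6.5), (21,G3,6.5), (24,G1,8), (25,G2,9.5), (25,G3,9.5), (26,G3,11), (29,G3,12)
Step 2: Sum ranks within each group.
R_1 = 16.5 (n_1 = 4)
R_2 = 18 (n_2 = 3)
R_3 = 43.5 (n_3 = 5)
Step 3: H = 12/(N(N+1)) * sum(R_i^2/n_i) - 3(N+1)
     = 12/(12*13) * (16.5^2/4 + 18^2/3 + 43.5^2/5) - 3*13
     = 0.076923 * 554.513 - 39
     = 3.654808.
Step 4: Ties present; correction factor C = 1 - 18/(12^3 - 12) = 0.989510. Corrected H = 3.654808 / 0.989510 = 3.693551.
Step 5: Under H0, H ~ chi^2(2); p-value = 0.157745.
Step 6: alpha = 0.1. fail to reject H0.

H = 3.6936, df = 2, p = 0.157745, fail to reject H0.


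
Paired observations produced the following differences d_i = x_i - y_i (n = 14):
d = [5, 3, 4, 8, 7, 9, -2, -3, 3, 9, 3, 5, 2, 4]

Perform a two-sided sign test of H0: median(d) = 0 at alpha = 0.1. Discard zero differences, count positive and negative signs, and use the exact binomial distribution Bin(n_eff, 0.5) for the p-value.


Step 1: Discard zero differences. Original n = 14; n_eff = number of nonzero differences = 14.
Nonzero differences (with sign): +5, +3, +4, +8, +7, +9, -2, -3, +3, +9, +3, +5, +2, +4
Step 2: Count signs: positive = 12, negative = 2.
Step 3: Under H0: P(positive) = 0.5, so the number of positives S ~ Bin(14, 0.5).
Step 4: Two-sided exact p-value = sum of Bin(14,0.5) probabilities at or below the observed probability = 0.012939.
Step 5: alpha = 0.1. reject H0.

n_eff = 14, pos = 12, neg = 2, p = 0.012939, reject H0.


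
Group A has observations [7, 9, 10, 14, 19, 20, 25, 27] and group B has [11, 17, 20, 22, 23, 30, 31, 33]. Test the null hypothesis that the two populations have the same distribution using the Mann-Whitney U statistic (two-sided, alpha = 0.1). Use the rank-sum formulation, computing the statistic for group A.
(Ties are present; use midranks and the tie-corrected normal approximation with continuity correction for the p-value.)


Step 1: Combine and sort all 16 observations; assign midranks.
sorted (value, group): (7,X), (9,X), (10,X), (11,Y), (14,X), (17,Y), (19,X), (20,X), (20,Y), (22,Y), (23,Y), (25,X), (27,X), (30,Y), (31,Y), (33,Y)
ranks: 7->1, 9->2, 10->3, 11->4, 14->5, 17->6, 19->7, 20->8.5, 20->8.5, 22->10, 23->11, 25->12, 27->13, 30->14, 31->15, 33->16
Step 2: Rank sum for X: R1 = 1 + 2 + 3 + 5 + 7 + 8.5 + 12 + 13 = 51.5.
Step 3: U_X = R1 - n1(n1+1)/2 = 51.5 - 8*9/2 = 51.5 - 36 = 15.5.
       U_Y = n1*n2 - U_X = 64 - 15.5 = 48.5.
Step 4: Ties are present, so use the tie-corrected normal approximation (with continuity correction) for the p-value.
Step 5: p-value = 0.092652; compare to alpha = 0.1. reject H0.

U_X = 15.5, p = 0.092652, reject H0 at alpha = 0.1.


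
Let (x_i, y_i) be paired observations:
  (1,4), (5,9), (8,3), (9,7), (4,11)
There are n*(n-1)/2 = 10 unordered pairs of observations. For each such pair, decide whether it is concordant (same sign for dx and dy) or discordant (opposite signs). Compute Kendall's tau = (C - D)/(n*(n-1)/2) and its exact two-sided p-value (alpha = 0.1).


Step 1: Enumerate the 10 unordered pairs (i,j) with i<j and classify each by sign(x_j-x_i) * sign(y_j-y_i).
  (1,2):dx=+4,dy=+5->C; (1,3):dx=+7,dy=-1->D; (1,4):dx=+8,dy=+3->C; (1,5):dx=+3,dy=+7->C
  (2,3):dx=+3,dy=-6->D; (2,4):dx=+4,dy=-2->D; (2,5):dx=-1,dy=+2->D; (3,4):dx=+1,dy=+4->C
  (3,5):dx=-4,dy=+8->D; (4,5):dx=-5,dy=+4->D
Step 2: C = 4, D = 6, total pairs = 10.
Step 3: tau = (C - D)/(n(n-1)/2) = (4 - 6)/10 = -0.200000.
Step 4: Exact two-sided p-value (enumerate n! = 120 permutations of y under H0): p = 0.816667.
Step 5: alpha = 0.1. fail to reject H0.

tau_b = -0.2000 (C=4, D=6), p = 0.816667, fail to reject H0.


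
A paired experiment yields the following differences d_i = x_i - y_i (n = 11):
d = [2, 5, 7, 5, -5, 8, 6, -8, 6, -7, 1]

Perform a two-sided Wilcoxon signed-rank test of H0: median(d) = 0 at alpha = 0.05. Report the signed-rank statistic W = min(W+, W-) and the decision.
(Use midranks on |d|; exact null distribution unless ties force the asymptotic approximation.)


Step 1: Drop any zero differences (none here) and take |d_i|.
|d| = [2, 5, 7, 5, 5, 8, 6, 8, 6, 7, 1]
Step 2: Midrank |d_i| (ties get averaged ranks).
ranks: |2|->2, |5|->4, |7|->8.5, |5|->4, |5|->4, |8|->10.5, |6|->6.5, |8|->10.5, |6|->6.5, |7|->8.5, |1|->1
Step 3: Attach original signs; sum ranks with positive sign and with negative sign.
W+ = 2 + 4 + 8.5 + 4 + 10.5 + 6.5 + 6.5 + 1 = 43
W- = 4 + 10.5 + 8.5 = 23
(Check: W+ + W- = 66 should equal n(n+1)/2 = 66.)
Step 4: Test statistic W = min(W+, W-) = 23.
Step 5: Ties in |d|, so use the tie-corrected normal approximation.
        E[W] = n(n+1)/4 = 11*12/4 = 33.
        Tie groups: |d|=5 (t=3), |d|=6 (t=2), |d|=7 (t=2), |d|=8 (t=2); sum(t^3 - t) = 42.
        Var[W] = n(n+1)(2n+1)/24 - sum(t^3-t)/48 = 3036/24 - 42/48 = 125.625.
        z = (W - E[W]) / sqrt(Var[W]) = (23 - 33) / 11.2083 = -0.8922.
        Two-sided p = 2*Phi(z) = 0.372286.
Step 6: alpha = 0.05. fail to reject H0.

W+ = 43, W- = 23, W = min = 23, p = 0.372286, fail to reject H0.


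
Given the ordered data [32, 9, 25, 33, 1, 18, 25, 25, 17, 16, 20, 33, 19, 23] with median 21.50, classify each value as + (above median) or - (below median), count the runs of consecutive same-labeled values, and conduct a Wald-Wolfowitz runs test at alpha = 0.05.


Step 1: Compute median = 21.50; label A = above, B = below.
Labels in order: ABAABBAABBBABA  (n_A = 7, n_B = 7)
Step 2: Count runs R = 9.
Step 3: Under H0 (random ordering), E[R] = 2*n_A*n_B/(n_A+n_B) + 1 = 2*7*7/14 + 1 = 8.0000.
        Var[R] = 2*n_A*n_B*(2*n_A*n_B - n_A - n_B) / ((n_A+n_B)^2 * (n_A+n_B-1)) = 8232/2548 = 3.2308.
        SD[R] = 1.7974.
Step 4: Continuity-corrected z = (R - 0.5 - E[R]) / SD[R] = (9 - 0.5 - 8.0000) / 1.7974 = 0.2782.
Step 5: Two-sided p-value via normal approximation = 2*(1 - Phi(|z|)) = 0.780879.
Step 6: alpha = 0.05. fail to reject H0.

R = 9, z = 0.2782, p = 0.780879, fail to reject H0.


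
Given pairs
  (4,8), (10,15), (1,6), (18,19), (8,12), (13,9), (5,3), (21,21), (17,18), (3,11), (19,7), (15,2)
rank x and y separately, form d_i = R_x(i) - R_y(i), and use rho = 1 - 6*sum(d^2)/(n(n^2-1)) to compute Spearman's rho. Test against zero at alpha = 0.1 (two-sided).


Step 1: Rank x and y separately (midranks; no ties here).
rank(x): 4->3, 10->6, 1->1, 18->10, 8->5, 13->7, 5->4, 21->12, 17->9, 3->2, 19->11, 15->8
rank(y): 8->5, 15->9, 6->3, 19->11, 12->8, 9->6, 3->2, 21->12, 18->10, 11->7, 7->4, 2->1
Step 2: d_i = R_x(i) - R_y(i); compute d_i^2.
  (3-5)^2=4, (6-9)^2=9, (1-3)^2=4, (10-11)^2=1, (5-8)^2=9, (7-6)^2=1, (4-2)^2=4, (12-12)^2=0, (9-10)^2=1, (2-7)^2=25, (11-4)^2=49, (8-1)^2=49
sum(d^2) = 156.
Step 3: rho = 1 - 6*156 / (12*(12^2 - 1)) = 1 - 936/1716 = 0.454545.
Step 4: Under H0, t = rho * sqrt((n-2)/(1-rho^2)) = 1.6137 ~ t(10).
Step 5: Two-sided p-value from the t-distribution with 10 df = 0.137658.
Step 6: alpha = 0.1. fail to reject H0.

rho = 0.4545, p = 0.137658, fail to reject H0 at alpha = 0.1.


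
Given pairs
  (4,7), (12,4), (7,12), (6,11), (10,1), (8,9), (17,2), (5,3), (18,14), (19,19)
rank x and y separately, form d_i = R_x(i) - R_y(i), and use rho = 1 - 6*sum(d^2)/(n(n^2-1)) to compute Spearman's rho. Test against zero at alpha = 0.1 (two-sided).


Step 1: Rank x and y separately (midranks; no ties here).
rank(x): 4->1, 12->7, 7->4, 6->3, 10->6, 8->5, 17->8, 5->2, 18->9, 19->10
rank(y): 7->5, 4->4, 12->8, 11->7, 1->1, 9->6, 2->2, 3->3, 14->9, 19->10
Step 2: d_i = R_x(i) - R_y(i); compute d_i^2.
  (1-5)^2=16, (7-4)^2=9, (4-8)^2=16, (3-7)^2=16, (6-1)^2=25, (5-6)^2=1, (8-2)^2=36, (2-3)^2=1, (9-9)^2=0, (10-10)^2=0
sum(d^2) = 120.
Step 3: rho = 1 - 6*120 / (10*(10^2 - 1)) = 1 - 720/990 = 0.272727.
Step 4: Under H0, t = rho * sqrt((n-2)/(1-rho^2)) = 0.8018 ~ t(8).
Step 5: Two-sided p-value from the t-distribution with 8 df = 0.445838.
Step 6: alpha = 0.1. fail to reject H0.

rho = 0.2727, p = 0.445838, fail to reject H0 at alpha = 0.1.


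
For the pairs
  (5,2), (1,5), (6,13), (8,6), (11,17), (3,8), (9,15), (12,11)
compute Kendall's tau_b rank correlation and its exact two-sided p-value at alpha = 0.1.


Step 1: Enumerate the 28 unordered pairs (i,j) with i<j and classify each by sign(x_j-x_i) * sign(y_j-y_i).
  (1,2):dx=-4,dy=+3->D; (1,3):dx=+1,dy=+11->C; (1,4):dx=+3,dy=+4->C; (1,5):dx=+6,dy=+15->C
  (1,6):dx=-2,dy=+6->D; (1,7):dx=+4,dy=+13->C; (1,8):dx=+7,dy=+9->C; (2,3):dx=+5,dy=+8->C
  (2,4):dx=+7,dy=+1->C; (2,5):dx=+10,dy=+12->C; (2,6):dx=+2,dy=+3->C; (2,7):dx=+8,dy=+10->C
  (2,8):dx=+11,dy=+6->C; (3,4):dx=+2,dy=-7->D; (3,5):dx=+5,dy=+4->C; (3,6):dx=-3,dy=-5->C
  (3,7):dx=+3,dy=+2->C; (3,8):dx=+6,dy=-2->D; (4,5):dx=+3,dy=+11->C; (4,6):dx=-5,dy=+2->D
  (4,7):dx=+1,dy=+9->C; (4,8):dx=+4,dy=+5->C; (5,6):dx=-8,dy=-9->C; (5,7):dx=-2,dy=-2->C
  (5,8):dx=+1,dy=-6->D; (6,7):dx=+6,dy=+7->C; (6,8):dx=+9,dy=+3->C; (7,8):dx=+3,dy=-4->D
Step 2: C = 21, D = 7, total pairs = 28.
Step 3: tau = (C - D)/(n(n-1)/2) = (21 - 7)/28 = 0.500000.
Step 4: Exact two-sided p-value (enumerate n! = 40320 permutations of y under H0): p = 0.108681.
Step 5: alpha = 0.1. fail to reject H0.

tau_b = 0.5000 (C=21, D=7), p = 0.108681, fail to reject H0.


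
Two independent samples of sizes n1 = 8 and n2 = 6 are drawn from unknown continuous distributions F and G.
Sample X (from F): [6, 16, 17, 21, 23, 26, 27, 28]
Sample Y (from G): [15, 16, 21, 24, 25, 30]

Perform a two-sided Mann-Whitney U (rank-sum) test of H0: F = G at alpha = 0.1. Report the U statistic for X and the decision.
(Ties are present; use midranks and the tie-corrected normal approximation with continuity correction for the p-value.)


Step 1: Combine and sort all 14 observations; assign midranks.
sorted (value, group): (6,X), (15,Y), (16,X), (16,Y), (17,X), (21,X), (21,Y), (23,X), (24,Y), (25,Y), (26,X), (27,X), (28,X), (30,Y)
ranks: 6->1, 15->2, 16->3.5, 16->3.5, 17->5, 21->6.5, 21->6.5, 23->8, 24->9, 25->10, 26->11, 27->12, 28->13, 30->14
Step 2: Rank sum for X: R1 = 1 + 3.5 + 5 + 6.5 + 8 + 11 + 12 + 13 = 60.
Step 3: U_X = R1 - n1(n1+1)/2 = 60 - 8*9/2 = 60 - 36 = 24.
       U_Y = n1*n2 - U_X = 48 - 24 = 24.
Step 4: Ties are present, so use the tie-corrected normal approximation (with continuity correction) for the p-value.
Step 5: p-value = 1.000000; compare to alpha = 0.1. fail to reject H0.

U_X = 24, p = 1.000000, fail to reject H0 at alpha = 0.1.


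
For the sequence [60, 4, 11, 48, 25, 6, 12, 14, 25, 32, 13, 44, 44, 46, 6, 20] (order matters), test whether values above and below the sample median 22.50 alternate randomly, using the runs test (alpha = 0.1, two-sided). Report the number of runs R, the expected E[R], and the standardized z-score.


Step 1: Compute median = 22.50; label A = above, B = below.
Labels in order: ABBAABBBAABAAABB  (n_A = 8, n_B = 8)
Step 2: Count runs R = 8.
Step 3: Under H0 (random ordering), E[R] = 2*n_A*n_B/(n_A+n_B) + 1 = 2*8*8/16 + 1 = 9.0000.
        Var[R] = 2*n_A*n_B*(2*n_A*n_B - n_A - n_B) / ((n_A+n_B)^2 * (n_A+n_B-1)) = 14336/3840 = 3.7333.
        SD[R] = 1.9322.
Step 4: Continuity-corrected z = (R + 0.5 - E[R]) / SD[R] = (8 + 0.5 - 9.0000) / 1.9322 = -0.2588.
Step 5: Two-sided p-value via normal approximation = 2*(1 - Phi(|z|)) = 0.795809.
Step 6: alpha = 0.1. fail to reject H0.

R = 8, z = -0.2588, p = 0.795809, fail to reject H0.


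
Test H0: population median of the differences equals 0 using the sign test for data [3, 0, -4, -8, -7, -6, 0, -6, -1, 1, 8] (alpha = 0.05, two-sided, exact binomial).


Step 1: Discard zero differences. Original n = 11; n_eff = number of nonzero differences = 9.
Nonzero differences (with sign): +3, -4, -8, -7, -6, -6, -1, +1, +8
Step 2: Count signs: positive = 3, negative = 6.
Step 3: Under H0: P(positive) = 0.5, so the number of positives S ~ Bin(9, 0.5).
Step 4: Two-sided exact p-value = sum of Bin(9,0.5) probabilities at or below the observed probability = 0.507812.
Step 5: alpha = 0.05. fail to reject H0.

n_eff = 9, pos = 3, neg = 6, p = 0.507812, fail to reject H0.


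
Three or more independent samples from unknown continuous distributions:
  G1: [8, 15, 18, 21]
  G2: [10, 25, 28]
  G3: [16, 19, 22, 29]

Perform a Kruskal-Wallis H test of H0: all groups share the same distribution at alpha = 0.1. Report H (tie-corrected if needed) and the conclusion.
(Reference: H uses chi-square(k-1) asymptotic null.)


Step 1: Combine all N = 11 observations and assign midranks.
sorted (value, group, rank): (8,G1,1), (10,G2,2), (15,G1,3), (16,G3,4), (18,G1,5), (19,G3,6), (21,G1,7), (22,G3,8), (25,G2,9), (28,G2,10), (29,G3,11)
Step 2: Sum ranks within each group.
R_1 = 16 (n_1 = 4)
R_2 = 21 (n_2 = 3)
R_3 = 29 (n_3 = 4)
Step 3: H = 12/(N(N+1)) * sum(R_i^2/n_i) - 3(N+1)
     = 12/(11*12) * (16^2/4 + 21^2/3 + 29^2/4) - 3*12
     = 0.090909 * 421.25 - 36
     = 2.295455.
Step 4: No ties, so H is used without correction.
Step 5: Under H0, H ~ chi^2(2); p-value = 0.317357.
Step 6: alpha = 0.1. fail to reject H0.

H = 2.2955, df = 2, p = 0.317357, fail to reject H0.


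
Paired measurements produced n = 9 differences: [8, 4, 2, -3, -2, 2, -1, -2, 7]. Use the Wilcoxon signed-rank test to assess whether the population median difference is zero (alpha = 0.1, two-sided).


Step 1: Drop any zero differences (none here) and take |d_i|.
|d| = [8, 4, 2, 3, 2, 2, 1, 2, 7]
Step 2: Midrank |d_i| (ties get averaged ranks).
ranks: |8|->9, |4|->7, |2|->3.5, |3|->6, |2|->3.5, |2|->3.5, |1|->1, |2|->3.5, |7|->8
Step 3: Attach original signs; sum ranks with positive sign and with negative sign.
W+ = 9 + 7 + 3.5 + 3.5 + 8 = 31
W- = 6 + 3.5 + 1 + 3.5 = 14
(Check: W+ + W- = 45 should equal n(n+1)/2 = 45.)
Step 4: Test statistic W = min(W+, W-) = 14.
Step 5: Ties in |d|, so use the tie-corrected normal approximation.
        E[W] = n(n+1)/4 = 9*10/4 = 22.5.
        Tie groups: |d|=2 (t=4); sum(t^3 - t) = 60.
        Var[W] = n(n+1)(2n+1)/24 - sum(t^3-t)/48 = 1710/24 - 60/48 = 70.
        z = (W - E[W]) / sqrt(Var[W]) = (14 - 22.5) / 8.3666 = -1.0159.
        Two-sided p = 2*Phi(z) = 0.309656.
Step 6: alpha = 0.1. fail to reject H0.

W+ = 31, W- = 14, W = min = 14, p = 0.309656, fail to reject H0.


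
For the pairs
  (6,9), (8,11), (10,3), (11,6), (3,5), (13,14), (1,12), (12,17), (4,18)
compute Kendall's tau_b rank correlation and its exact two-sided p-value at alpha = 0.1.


Step 1: Enumerate the 36 unordered pairs (i,j) with i<j and classify each by sign(x_j-x_i) * sign(y_j-y_i).
  (1,2):dx=+2,dy=+2->C; (1,3):dx=+4,dy=-6->D; (1,4):dx=+5,dy=-3->D; (1,5):dx=-3,dy=-4->C
  (1,6):dx=+7,dy=+5->C; (1,7):dx=-5,dy=+3->D; (1,8):dx=+6,dy=+8->C; (1,9):dx=-2,dy=+9->D
  (2,3):dx=+2,dy=-8->D; (2,4):dx=+3,dy=-5->D; (2,5):dx=-5,dy=-6->C; (2,6):dx=+5,dy=+3->C
  (2,7):dx=-7,dy=+1->D; (2,8):dx=+4,dy=+6->C; (2,9):dx=-4,dy=+7->D; (3,4):dx=+1,dy=+3->C
  (3,5):dx=-7,dy=+2->D; (3,6):dx=+3,dy=+11->C; (3,7):dx=-9,dy=+9->D; (3,8):dx=+2,dy=+14->C
  (3,9):dx=-6,dy=+15->D; (4,5):dx=-8,dy=-1->C; (4,6):dx=+2,dy=+8->C; (4,7):dx=-10,dy=+6->D
  (4,8):dx=+1,dy=+11->C; (4,9):dx=-7,dy=+12->D; (5,6):dx=+10,dy=+9->C; (5,7):dx=-2,dy=+7->D
  (5,8):dx=+9,dy=+12->C; (5,9):dx=+1,dy=+13->C; (6,7):dx=-12,dy=-2->C; (6,8):dx=-1,dy=+3->D
  (6,9):dx=-9,dy=+4->D; (7,8):dx=+11,dy=+5->C; (7,9):dx=+3,dy=+6->C; (8,9):dx=-8,dy=+1->D
Step 2: C = 19, D = 17, total pairs = 36.
Step 3: tau = (C - D)/(n(n-1)/2) = (19 - 17)/36 = 0.055556.
Step 4: Exact two-sided p-value (enumerate n! = 362880 permutations of y under H0): p = 0.919455.
Step 5: alpha = 0.1. fail to reject H0.

tau_b = 0.0556 (C=19, D=17), p = 0.919455, fail to reject H0.


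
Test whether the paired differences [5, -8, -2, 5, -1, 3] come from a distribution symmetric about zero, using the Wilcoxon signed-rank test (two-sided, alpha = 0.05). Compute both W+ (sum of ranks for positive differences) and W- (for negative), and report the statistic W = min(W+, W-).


Step 1: Drop any zero differences (none here) and take |d_i|.
|d| = [5, 8, 2, 5, 1, 3]
Step 2: Midrank |d_i| (ties get averaged ranks).
ranks: |5|->4.5, |8|->6, |2|->2, |5|->4.5, |1|->1, |3|->3
Step 3: Attach original signs; sum ranks with positive sign and with negative sign.
W+ = 4.5 + 4.5 + 3 = 12
W- = 6 + 2 + 1 = 9
(Check: W+ + W- = 21 should equal n(n+1)/2 = 21.)
Step 4: Test statistic W = min(W+, W-) = 9.
Step 5: Ties in |d|, so use the tie-corrected normal approximation.
        E[W] = n(n+1)/4 = 6*7/4 = 10.5.
        Tie groups: |d|=5 (t=2); sum(t^3 - t) = 6.
        Var[W] = n(n+1)(2n+1)/24 - sum(t^3-t)/48 = 546/24 - 6/48 = 22.625.
        z = (W - E[W]) / sqrt(Var[W]) = (9 - 10.5) / 4.7566 = -0.3154.
        Two-sided p = 2*Phi(z) = 0.752494.
Step 6: alpha = 0.05. fail to reject H0.

W+ = 12, W- = 9, W = min = 9, p = 0.752494, fail to reject H0.


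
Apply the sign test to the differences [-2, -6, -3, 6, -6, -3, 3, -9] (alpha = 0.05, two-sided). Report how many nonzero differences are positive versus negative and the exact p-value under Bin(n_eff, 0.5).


Step 1: Discard zero differences. Original n = 8; n_eff = number of nonzero differences = 8.
Nonzero differences (with sign): -2, -6, -3, +6, -6, -3, +3, -9
Step 2: Count signs: positive = 2, negative = 6.
Step 3: Under H0: P(positive) = 0.5, so the number of positives S ~ Bin(8, 0.5).
Step 4: Two-sided exact p-value = sum of Bin(8,0.5) probabilities at or below the observed probability = 0.289062.
Step 5: alpha = 0.05. fail to reject H0.

n_eff = 8, pos = 2, neg = 6, p = 0.289062, fail to reject H0.


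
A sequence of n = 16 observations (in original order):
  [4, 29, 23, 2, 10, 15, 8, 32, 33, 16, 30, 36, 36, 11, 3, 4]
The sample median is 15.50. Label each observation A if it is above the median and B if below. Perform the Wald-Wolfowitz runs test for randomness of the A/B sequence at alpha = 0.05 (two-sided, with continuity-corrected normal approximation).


Step 1: Compute median = 15.50; label A = above, B = below.
Labels in order: BAABBBBAAAAAABBB  (n_A = 8, n_B = 8)
Step 2: Count runs R = 5.
Step 3: Under H0 (random ordering), E[R] = 2*n_A*n_B/(n_A+n_B) + 1 = 2*8*8/16 + 1 = 9.0000.
        Var[R] = 2*n_A*n_B*(2*n_A*n_B - n_A - n_B) / ((n_A+n_B)^2 * (n_A+n_B-1)) = 14336/3840 = 3.7333.
        SD[R] = 1.9322.
Step 4: Continuity-corrected z = (R + 0.5 - E[R]) / SD[R] = (5 + 0.5 - 9.0000) / 1.9322 = -1.8114.
Step 5: Two-sided p-value via normal approximation = 2*(1 - Phi(|z|)) = 0.070076.
Step 6: alpha = 0.05. fail to reject H0.

R = 5, z = -1.8114, p = 0.070076, fail to reject H0.


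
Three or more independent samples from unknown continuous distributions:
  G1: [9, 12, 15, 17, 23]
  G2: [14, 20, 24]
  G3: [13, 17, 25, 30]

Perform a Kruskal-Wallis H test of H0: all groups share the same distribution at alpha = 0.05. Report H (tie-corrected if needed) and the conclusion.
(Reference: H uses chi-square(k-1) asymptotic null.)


Step 1: Combine all N = 12 observations and assign midranks.
sorted (value, group, rank): (9,G1,1), (12,G1,2), (13,G3,3), (14,G2,4), (15,G1,5), (17,G1,6.5), (17,G3,6.5), (20,G2,8), (23,G1,9), (24,G2,10), (25,G3,11), (30,G3,12)
Step 2: Sum ranks within each group.
R_1 = 23.5 (n_1 = 5)
R_2 = 22 (n_2 = 3)
R_3 = 32.5 (n_3 = 4)
Step 3: H = 12/(N(N+1)) * sum(R_i^2/n_i) - 3(N+1)
     = 12/(12*13) * (23.5^2/5 + 22^2/3 + 32.5^2/4) - 3*13
     = 0.076923 * 535.846 - 39
     = 2.218910.
Step 4: Ties present; correction factor C = 1 - 6/(12^3 - 12) = 0.996503. Corrected H = 2.218910 / 0.996503 = 2.226696.
Step 5: Under H0, H ~ chi^2(2); p-value = 0.328457.
Step 6: alpha = 0.05. fail to reject H0.

H = 2.2267, df = 2, p = 0.328457, fail to reject H0.


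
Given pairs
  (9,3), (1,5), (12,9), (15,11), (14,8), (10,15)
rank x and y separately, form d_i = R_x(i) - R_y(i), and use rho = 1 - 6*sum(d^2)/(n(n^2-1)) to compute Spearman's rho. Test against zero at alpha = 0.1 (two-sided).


Step 1: Rank x and y separately (midranks; no ties here).
rank(x): 9->2, 1->1, 12->4, 15->6, 14->5, 10->3
rank(y): 3->1, 5->2, 9->4, 11->5, 8->3, 15->6
Step 2: d_i = R_x(i) - R_y(i); compute d_i^2.
  (2-1)^2=1, (1-2)^2=1, (4-4)^2=0, (6-5)^2=1, (5-3)^2=4, (3-6)^2=9
sum(d^2) = 16.
Step 3: rho = 1 - 6*16 / (6*(6^2 - 1)) = 1 - 96/210 = 0.542857.
Step 4: Under H0, t = rho * sqrt((n-2)/(1-rho^2)) = 1.2928 ~ t(4).
Step 5: Two-sided p-value from the t-distribution with 4 df = 0.265703.
Step 6: alpha = 0.1. fail to reject H0.

rho = 0.5429, p = 0.265703, fail to reject H0 at alpha = 0.1.


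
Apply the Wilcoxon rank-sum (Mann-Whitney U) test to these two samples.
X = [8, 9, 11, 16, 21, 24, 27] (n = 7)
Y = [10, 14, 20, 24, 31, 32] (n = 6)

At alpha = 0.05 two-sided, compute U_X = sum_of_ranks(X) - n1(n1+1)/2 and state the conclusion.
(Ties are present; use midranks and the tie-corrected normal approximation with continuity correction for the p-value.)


Step 1: Combine and sort all 13 observations; assign midranks.
sorted (value, group): (8,X), (9,X), (10,Y), (11,X), (14,Y), (16,X), (20,Y), (21,X), (24,X), (24,Y), (27,X), (31,Y), (32,Y)
ranks: 8->1, 9->2, 10->3, 11->4, 14->5, 16->6, 20->7, 21->8, 24->9.5, 24->9.5, 27->11, 31->12, 32->13
Step 2: Rank sum for X: R1 = 1 + 2 + 4 + 6 + 8 + 9.5 + 11 = 41.5.
Step 3: U_X = R1 - n1(n1+1)/2 = 41.5 - 7*8/2 = 41.5 - 28 = 13.5.
       U_Y = n1*n2 - U_X = 42 - 13.5 = 28.5.
Step 4: Ties are present, so use the tie-corrected normal approximation (with continuity correction) for the p-value.
Step 5: p-value = 0.316645; compare to alpha = 0.05. fail to reject H0.

U_X = 13.5, p = 0.316645, fail to reject H0 at alpha = 0.05.


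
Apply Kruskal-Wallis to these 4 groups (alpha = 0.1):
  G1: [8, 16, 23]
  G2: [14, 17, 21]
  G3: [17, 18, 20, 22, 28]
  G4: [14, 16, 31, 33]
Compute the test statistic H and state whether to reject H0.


Step 1: Combine all N = 15 observations and assign midranks.
sorted (value, group, rank): (8,G1,1), (14,G2,2.5), (14,G4,2.5), (16,G1,4.5), (16,G4,4.5), (17,G2,6.5), (17,G3,6.5), (18,G3,8), (20,G3,9), (21,G2,10), (22,G3,11), (23,G1,12), (28,G3,13), (31,G4,14), (33,G4,15)
Step 2: Sum ranks within each group.
R_1 = 17.5 (n_1 = 3)
R_2 = 19 (n_2 = 3)
R_3 = 47.5 (n_3 = 5)
R_4 = 36 (n_4 = 4)
Step 3: H = 12/(N(N+1)) * sum(R_i^2/n_i) - 3(N+1)
     = 12/(15*16) * (17.5^2/3 + 19^2/3 + 47.5^2/5 + 36^2/4) - 3*16
     = 0.050000 * 997.667 - 48
     = 1.883333.
Step 4: Ties present; correction factor C = 1 - 18/(15^3 - 15) = 0.994643. Corrected H = 1.883333 / 0.994643 = 1.893477.
Step 5: Under H0, H ~ chi^2(3); p-value = 0.594808.
Step 6: alpha = 0.1. fail to reject H0.

H = 1.8935, df = 3, p = 0.594808, fail to reject H0.


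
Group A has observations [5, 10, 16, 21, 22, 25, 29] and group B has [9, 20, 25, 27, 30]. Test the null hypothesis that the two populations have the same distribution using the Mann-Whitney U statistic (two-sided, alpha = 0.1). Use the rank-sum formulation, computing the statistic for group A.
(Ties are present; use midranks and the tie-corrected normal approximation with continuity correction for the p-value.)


Step 1: Combine and sort all 12 observations; assign midranks.
sorted (value, group): (5,X), (9,Y), (10,X), (16,X), (20,Y), (21,X), (22,X), (25,X), (25,Y), (27,Y), (29,X), (30,Y)
ranks: 5->1, 9->2, 10->3, 16->4, 20->5, 21->6, 22->7, 25->8.5, 25->8.5, 27->10, 29->11, 30->12
Step 2: Rank sum for X: R1 = 1 + 3 + 4 + 6 + 7 + 8.5 + 11 = 40.5.
Step 3: U_X = R1 - n1(n1+1)/2 = 40.5 - 7*8/2 = 40.5 - 28 = 12.5.
       U_Y = n1*n2 - U_X = 35 - 12.5 = 22.5.
Step 4: Ties are present, so use the tie-corrected normal approximation (with continuity correction) for the p-value.
Step 5: p-value = 0.464120; compare to alpha = 0.1. fail to reject H0.

U_X = 12.5, p = 0.464120, fail to reject H0 at alpha = 0.1.


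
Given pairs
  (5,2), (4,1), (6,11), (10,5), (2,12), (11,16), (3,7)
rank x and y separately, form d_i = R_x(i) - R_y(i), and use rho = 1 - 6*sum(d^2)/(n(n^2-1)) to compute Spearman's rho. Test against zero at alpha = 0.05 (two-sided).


Step 1: Rank x and y separately (midranks; no ties here).
rank(x): 5->4, 4->3, 6->5, 10->6, 2->1, 11->7, 3->2
rank(y): 2->2, 1->1, 11->5, 5->3, 12->6, 16->7, 7->4
Step 2: d_i = R_x(i) - R_y(i); compute d_i^2.
  (4-2)^2=4, (3-1)^2=4, (5-5)^2=0, (6-3)^2=9, (1-6)^2=25, (7-7)^2=0, (2-4)^2=4
sum(d^2) = 46.
Step 3: rho = 1 - 6*46 / (7*(7^2 - 1)) = 1 - 276/336 = 0.178571.
Step 4: Under H0, t = rho * sqrt((n-2)/(1-rho^2)) = 0.4058 ~ t(5).
Step 5: Two-sided p-value from the t-distribution with 5 df = 0.701658.
Step 6: alpha = 0.05. fail to reject H0.

rho = 0.1786, p = 0.701658, fail to reject H0 at alpha = 0.05.


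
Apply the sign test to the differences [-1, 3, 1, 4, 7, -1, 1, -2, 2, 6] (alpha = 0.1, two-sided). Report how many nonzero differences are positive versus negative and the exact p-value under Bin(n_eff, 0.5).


Step 1: Discard zero differences. Original n = 10; n_eff = number of nonzero differences = 10.
Nonzero differences (with sign): -1, +3, +1, +4, +7, -1, +1, -2, +2, +6
Step 2: Count signs: positive = 7, negative = 3.
Step 3: Under H0: P(positive) = 0.5, so the number of positives S ~ Bin(10, 0.5).
Step 4: Two-sided exact p-value = sum of Bin(10,0.5) probabilities at or below the observed probability = 0.343750.
Step 5: alpha = 0.1. fail to reject H0.

n_eff = 10, pos = 7, neg = 3, p = 0.343750, fail to reject H0.


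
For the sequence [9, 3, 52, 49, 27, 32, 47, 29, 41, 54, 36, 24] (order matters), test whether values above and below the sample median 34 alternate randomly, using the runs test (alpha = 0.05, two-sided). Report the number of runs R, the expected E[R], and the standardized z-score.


Step 1: Compute median = 34; label A = above, B = below.
Labels in order: BBAABBABAAAB  (n_A = 6, n_B = 6)
Step 2: Count runs R = 7.
Step 3: Under H0 (random ordering), E[R] = 2*n_A*n_B/(n_A+n_B) + 1 = 2*6*6/12 + 1 = 7.0000.
        Var[R] = 2*n_A*n_B*(2*n_A*n_B - n_A - n_B) / ((n_A+n_B)^2 * (n_A+n_B-1)) = 4320/1584 = 2.7273.
        SD[R] = 1.6514.
Step 4: R = E[R], so z = 0 with no continuity correction.
Step 5: Two-sided p-value via normal approximation = 2*(1 - Phi(|z|)) = 1.000000.
Step 6: alpha = 0.05. fail to reject H0.

R = 7, z = 0.0000, p = 1.000000, fail to reject H0.


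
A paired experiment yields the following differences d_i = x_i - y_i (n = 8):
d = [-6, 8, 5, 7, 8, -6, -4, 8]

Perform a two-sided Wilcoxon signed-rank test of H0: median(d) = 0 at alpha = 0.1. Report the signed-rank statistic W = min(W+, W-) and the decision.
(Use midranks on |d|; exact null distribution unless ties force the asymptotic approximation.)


Step 1: Drop any zero differences (none here) and take |d_i|.
|d| = [6, 8, 5, 7, 8, 6, 4, 8]
Step 2: Midrank |d_i| (ties get averaged ranks).
ranks: |6|->3.5, |8|->7, |5|->2, |7|->5, |8|->7, |6|->3.5, |4|->1, |8|->7
Step 3: Attach original signs; sum ranks with positive sign and with negative sign.
W+ = 7 + 2 + 5 + 7 + 7 = 28
W- = 3.5 + 3.5 + 1 = 8
(Check: W+ + W- = 36 should equal n(n+1)/2 = 36.)
Step 4: Test statistic W = min(W+, W-) = 8.
Step 5: Ties in |d|, so use the tie-corrected normal approximation.
        E[W] = n(n+1)/4 = 8*9/4 = 18.
        Tie groups: |d|=6 (t=2), |d|=8 (t=3); sum(t^3 - t) = 30.
        Var[W] = n(n+1)(2n+1)/24 - sum(t^3-t)/48 = 1224/24 - 30/48 = 50.375.
        z = (W - E[W]) / sqrt(Var[W]) = (8 - 18) / 7.0975 = -1.4089.
        Two-sided p = 2*Phi(z) = 0.158853.
Step 6: alpha = 0.1. fail to reject H0.

W+ = 28, W- = 8, W = min = 8, p = 0.158853, fail to reject H0.


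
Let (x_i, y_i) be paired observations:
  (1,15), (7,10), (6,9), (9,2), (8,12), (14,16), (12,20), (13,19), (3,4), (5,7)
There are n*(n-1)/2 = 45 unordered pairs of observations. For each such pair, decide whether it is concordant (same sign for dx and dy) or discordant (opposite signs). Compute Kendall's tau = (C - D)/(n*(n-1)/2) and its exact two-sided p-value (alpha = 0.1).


Step 1: Enumerate the 45 unordered pairs (i,j) with i<j and classify each by sign(x_j-x_i) * sign(y_j-y_i).
  (1,2):dx=+6,dy=-5->D; (1,3):dx=+5,dy=-6->D; (1,4):dx=+8,dy=-13->D; (1,5):dx=+7,dy=-3->D
  (1,6):dx=+13,dy=+1->C; (1,7):dx=+11,dy=+5->C; (1,8):dx=+12,dy=+4->C; (1,9):dx=+2,dy=-11->D
  (1,10):dx=+4,dy=-8->D; (2,3):dx=-1,dy=-1->C; (2,4):dx=+2,dy=-8->D; (2,5):dx=+1,dy=+2->C
  (2,6):dx=+7,dy=+6->C; (2,7):dx=+5,dy=+10->C; (2,8):dx=+6,dy=+9->C; (2,9):dx=-4,dy=-6->C
  (2,10):dx=-2,dy=-3->C; (3,4):dx=+3,dy=-7->D; (3,5):dx=+2,dy=+3->C; (3,6):dx=+8,dy=+7->C
  (3,7):dx=+6,dy=+11->C; (3,8):dx=+7,dy=+10->C; (3,9):dx=-3,dy=-5->C; (3,10):dx=-1,dy=-2->C
  (4,5):dx=-1,dy=+10->D; (4,6):dx=+5,dy=+14->C; (4,7):dx=+3,dy=+18->C; (4,8):dx=+4,dy=+17->C
  (4,9):dx=-6,dy=+2->D; (4,10):dx=-4,dy=+5->D; (5,6):dx=+6,dy=+4->C; (5,7):dx=+4,dy=+8->C
  (5,8):dx=+5,dy=+7->C; (5,9):dx=-5,dy=-8->C; (5,10):dx=-3,dy=-5->C; (6,7):dx=-2,dy=+4->D
  (6,8):dx=-1,dy=+3->D; (6,9):dx=-11,dy=-12->C; (6,10):dx=-9,dy=-9->C; (7,8):dx=+1,dy=-1->D
  (7,9):dx=-9,dy=-16->C; (7,10):dx=-7,dy=-13->C; (8,9):dx=-10,dy=-15->C; (8,10):dx=-8,dy=-12->C
  (9,10):dx=+2,dy=+3->C
Step 2: C = 31, D = 14, total pairs = 45.
Step 3: tau = (C - D)/(n(n-1)/2) = (31 - 14)/45 = 0.377778.
Step 4: Exact two-sided p-value (enumerate n! = 3628800 permutations of y under H0): p = 0.155742.
Step 5: alpha = 0.1. fail to reject H0.

tau_b = 0.3778 (C=31, D=14), p = 0.155742, fail to reject H0.
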